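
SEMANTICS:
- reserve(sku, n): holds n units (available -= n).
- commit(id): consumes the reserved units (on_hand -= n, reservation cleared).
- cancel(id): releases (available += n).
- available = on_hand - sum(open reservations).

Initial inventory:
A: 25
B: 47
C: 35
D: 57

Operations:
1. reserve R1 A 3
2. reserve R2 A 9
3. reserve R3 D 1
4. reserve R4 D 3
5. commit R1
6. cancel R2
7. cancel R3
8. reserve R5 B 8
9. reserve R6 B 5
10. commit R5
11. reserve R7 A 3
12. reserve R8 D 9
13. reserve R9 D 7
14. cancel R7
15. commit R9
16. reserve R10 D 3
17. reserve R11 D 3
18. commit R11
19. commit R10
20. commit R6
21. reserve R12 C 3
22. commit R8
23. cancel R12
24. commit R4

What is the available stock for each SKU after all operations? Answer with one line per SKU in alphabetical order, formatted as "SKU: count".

Answer: A: 22
B: 34
C: 35
D: 32

Derivation:
Step 1: reserve R1 A 3 -> on_hand[A=25 B=47 C=35 D=57] avail[A=22 B=47 C=35 D=57] open={R1}
Step 2: reserve R2 A 9 -> on_hand[A=25 B=47 C=35 D=57] avail[A=13 B=47 C=35 D=57] open={R1,R2}
Step 3: reserve R3 D 1 -> on_hand[A=25 B=47 C=35 D=57] avail[A=13 B=47 C=35 D=56] open={R1,R2,R3}
Step 4: reserve R4 D 3 -> on_hand[A=25 B=47 C=35 D=57] avail[A=13 B=47 C=35 D=53] open={R1,R2,R3,R4}
Step 5: commit R1 -> on_hand[A=22 B=47 C=35 D=57] avail[A=13 B=47 C=35 D=53] open={R2,R3,R4}
Step 6: cancel R2 -> on_hand[A=22 B=47 C=35 D=57] avail[A=22 B=47 C=35 D=53] open={R3,R4}
Step 7: cancel R3 -> on_hand[A=22 B=47 C=35 D=57] avail[A=22 B=47 C=35 D=54] open={R4}
Step 8: reserve R5 B 8 -> on_hand[A=22 B=47 C=35 D=57] avail[A=22 B=39 C=35 D=54] open={R4,R5}
Step 9: reserve R6 B 5 -> on_hand[A=22 B=47 C=35 D=57] avail[A=22 B=34 C=35 D=54] open={R4,R5,R6}
Step 10: commit R5 -> on_hand[A=22 B=39 C=35 D=57] avail[A=22 B=34 C=35 D=54] open={R4,R6}
Step 11: reserve R7 A 3 -> on_hand[A=22 B=39 C=35 D=57] avail[A=19 B=34 C=35 D=54] open={R4,R6,R7}
Step 12: reserve R8 D 9 -> on_hand[A=22 B=39 C=35 D=57] avail[A=19 B=34 C=35 D=45] open={R4,R6,R7,R8}
Step 13: reserve R9 D 7 -> on_hand[A=22 B=39 C=35 D=57] avail[A=19 B=34 C=35 D=38] open={R4,R6,R7,R8,R9}
Step 14: cancel R7 -> on_hand[A=22 B=39 C=35 D=57] avail[A=22 B=34 C=35 D=38] open={R4,R6,R8,R9}
Step 15: commit R9 -> on_hand[A=22 B=39 C=35 D=50] avail[A=22 B=34 C=35 D=38] open={R4,R6,R8}
Step 16: reserve R10 D 3 -> on_hand[A=22 B=39 C=35 D=50] avail[A=22 B=34 C=35 D=35] open={R10,R4,R6,R8}
Step 17: reserve R11 D 3 -> on_hand[A=22 B=39 C=35 D=50] avail[A=22 B=34 C=35 D=32] open={R10,R11,R4,R6,R8}
Step 18: commit R11 -> on_hand[A=22 B=39 C=35 D=47] avail[A=22 B=34 C=35 D=32] open={R10,R4,R6,R8}
Step 19: commit R10 -> on_hand[A=22 B=39 C=35 D=44] avail[A=22 B=34 C=35 D=32] open={R4,R6,R8}
Step 20: commit R6 -> on_hand[A=22 B=34 C=35 D=44] avail[A=22 B=34 C=35 D=32] open={R4,R8}
Step 21: reserve R12 C 3 -> on_hand[A=22 B=34 C=35 D=44] avail[A=22 B=34 C=32 D=32] open={R12,R4,R8}
Step 22: commit R8 -> on_hand[A=22 B=34 C=35 D=35] avail[A=22 B=34 C=32 D=32] open={R12,R4}
Step 23: cancel R12 -> on_hand[A=22 B=34 C=35 D=35] avail[A=22 B=34 C=35 D=32] open={R4}
Step 24: commit R4 -> on_hand[A=22 B=34 C=35 D=32] avail[A=22 B=34 C=35 D=32] open={}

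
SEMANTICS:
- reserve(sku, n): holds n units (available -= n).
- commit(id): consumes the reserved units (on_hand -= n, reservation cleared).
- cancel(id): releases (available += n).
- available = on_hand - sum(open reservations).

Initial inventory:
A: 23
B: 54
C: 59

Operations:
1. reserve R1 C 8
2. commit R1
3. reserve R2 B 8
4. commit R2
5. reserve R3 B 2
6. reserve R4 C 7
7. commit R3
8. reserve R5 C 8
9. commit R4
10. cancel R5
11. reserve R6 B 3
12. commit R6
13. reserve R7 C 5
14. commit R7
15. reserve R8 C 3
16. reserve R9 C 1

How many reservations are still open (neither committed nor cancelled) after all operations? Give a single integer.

Answer: 2

Derivation:
Step 1: reserve R1 C 8 -> on_hand[A=23 B=54 C=59] avail[A=23 B=54 C=51] open={R1}
Step 2: commit R1 -> on_hand[A=23 B=54 C=51] avail[A=23 B=54 C=51] open={}
Step 3: reserve R2 B 8 -> on_hand[A=23 B=54 C=51] avail[A=23 B=46 C=51] open={R2}
Step 4: commit R2 -> on_hand[A=23 B=46 C=51] avail[A=23 B=46 C=51] open={}
Step 5: reserve R3 B 2 -> on_hand[A=23 B=46 C=51] avail[A=23 B=44 C=51] open={R3}
Step 6: reserve R4 C 7 -> on_hand[A=23 B=46 C=51] avail[A=23 B=44 C=44] open={R3,R4}
Step 7: commit R3 -> on_hand[A=23 B=44 C=51] avail[A=23 B=44 C=44] open={R4}
Step 8: reserve R5 C 8 -> on_hand[A=23 B=44 C=51] avail[A=23 B=44 C=36] open={R4,R5}
Step 9: commit R4 -> on_hand[A=23 B=44 C=44] avail[A=23 B=44 C=36] open={R5}
Step 10: cancel R5 -> on_hand[A=23 B=44 C=44] avail[A=23 B=44 C=44] open={}
Step 11: reserve R6 B 3 -> on_hand[A=23 B=44 C=44] avail[A=23 B=41 C=44] open={R6}
Step 12: commit R6 -> on_hand[A=23 B=41 C=44] avail[A=23 B=41 C=44] open={}
Step 13: reserve R7 C 5 -> on_hand[A=23 B=41 C=44] avail[A=23 B=41 C=39] open={R7}
Step 14: commit R7 -> on_hand[A=23 B=41 C=39] avail[A=23 B=41 C=39] open={}
Step 15: reserve R8 C 3 -> on_hand[A=23 B=41 C=39] avail[A=23 B=41 C=36] open={R8}
Step 16: reserve R9 C 1 -> on_hand[A=23 B=41 C=39] avail[A=23 B=41 C=35] open={R8,R9}
Open reservations: ['R8', 'R9'] -> 2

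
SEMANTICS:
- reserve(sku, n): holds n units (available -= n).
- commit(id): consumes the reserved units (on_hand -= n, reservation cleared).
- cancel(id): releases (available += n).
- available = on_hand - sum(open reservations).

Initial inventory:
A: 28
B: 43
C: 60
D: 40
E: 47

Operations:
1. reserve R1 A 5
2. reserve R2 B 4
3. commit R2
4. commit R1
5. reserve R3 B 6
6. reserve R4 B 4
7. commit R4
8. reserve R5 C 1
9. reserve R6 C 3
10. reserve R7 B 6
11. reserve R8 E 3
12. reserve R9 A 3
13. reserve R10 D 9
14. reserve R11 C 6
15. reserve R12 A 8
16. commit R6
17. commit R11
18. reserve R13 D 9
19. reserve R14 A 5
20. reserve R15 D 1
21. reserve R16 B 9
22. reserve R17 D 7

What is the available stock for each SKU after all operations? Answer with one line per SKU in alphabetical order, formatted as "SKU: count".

Step 1: reserve R1 A 5 -> on_hand[A=28 B=43 C=60 D=40 E=47] avail[A=23 B=43 C=60 D=40 E=47] open={R1}
Step 2: reserve R2 B 4 -> on_hand[A=28 B=43 C=60 D=40 E=47] avail[A=23 B=39 C=60 D=40 E=47] open={R1,R2}
Step 3: commit R2 -> on_hand[A=28 B=39 C=60 D=40 E=47] avail[A=23 B=39 C=60 D=40 E=47] open={R1}
Step 4: commit R1 -> on_hand[A=23 B=39 C=60 D=40 E=47] avail[A=23 B=39 C=60 D=40 E=47] open={}
Step 5: reserve R3 B 6 -> on_hand[A=23 B=39 C=60 D=40 E=47] avail[A=23 B=33 C=60 D=40 E=47] open={R3}
Step 6: reserve R4 B 4 -> on_hand[A=23 B=39 C=60 D=40 E=47] avail[A=23 B=29 C=60 D=40 E=47] open={R3,R4}
Step 7: commit R4 -> on_hand[A=23 B=35 C=60 D=40 E=47] avail[A=23 B=29 C=60 D=40 E=47] open={R3}
Step 8: reserve R5 C 1 -> on_hand[A=23 B=35 C=60 D=40 E=47] avail[A=23 B=29 C=59 D=40 E=47] open={R3,R5}
Step 9: reserve R6 C 3 -> on_hand[A=23 B=35 C=60 D=40 E=47] avail[A=23 B=29 C=56 D=40 E=47] open={R3,R5,R6}
Step 10: reserve R7 B 6 -> on_hand[A=23 B=35 C=60 D=40 E=47] avail[A=23 B=23 C=56 D=40 E=47] open={R3,R5,R6,R7}
Step 11: reserve R8 E 3 -> on_hand[A=23 B=35 C=60 D=40 E=47] avail[A=23 B=23 C=56 D=40 E=44] open={R3,R5,R6,R7,R8}
Step 12: reserve R9 A 3 -> on_hand[A=23 B=35 C=60 D=40 E=47] avail[A=20 B=23 C=56 D=40 E=44] open={R3,R5,R6,R7,R8,R9}
Step 13: reserve R10 D 9 -> on_hand[A=23 B=35 C=60 D=40 E=47] avail[A=20 B=23 C=56 D=31 E=44] open={R10,R3,R5,R6,R7,R8,R9}
Step 14: reserve R11 C 6 -> on_hand[A=23 B=35 C=60 D=40 E=47] avail[A=20 B=23 C=50 D=31 E=44] open={R10,R11,R3,R5,R6,R7,R8,R9}
Step 15: reserve R12 A 8 -> on_hand[A=23 B=35 C=60 D=40 E=47] avail[A=12 B=23 C=50 D=31 E=44] open={R10,R11,R12,R3,R5,R6,R7,R8,R9}
Step 16: commit R6 -> on_hand[A=23 B=35 C=57 D=40 E=47] avail[A=12 B=23 C=50 D=31 E=44] open={R10,R11,R12,R3,R5,R7,R8,R9}
Step 17: commit R11 -> on_hand[A=23 B=35 C=51 D=40 E=47] avail[A=12 B=23 C=50 D=31 E=44] open={R10,R12,R3,R5,R7,R8,R9}
Step 18: reserve R13 D 9 -> on_hand[A=23 B=35 C=51 D=40 E=47] avail[A=12 B=23 C=50 D=22 E=44] open={R10,R12,R13,R3,R5,R7,R8,R9}
Step 19: reserve R14 A 5 -> on_hand[A=23 B=35 C=51 D=40 E=47] avail[A=7 B=23 C=50 D=22 E=44] open={R10,R12,R13,R14,R3,R5,R7,R8,R9}
Step 20: reserve R15 D 1 -> on_hand[A=23 B=35 C=51 D=40 E=47] avail[A=7 B=23 C=50 D=21 E=44] open={R10,R12,R13,R14,R15,R3,R5,R7,R8,R9}
Step 21: reserve R16 B 9 -> on_hand[A=23 B=35 C=51 D=40 E=47] avail[A=7 B=14 C=50 D=21 E=44] open={R10,R12,R13,R14,R15,R16,R3,R5,R7,R8,R9}
Step 22: reserve R17 D 7 -> on_hand[A=23 B=35 C=51 D=40 E=47] avail[A=7 B=14 C=50 D=14 E=44] open={R10,R12,R13,R14,R15,R16,R17,R3,R5,R7,R8,R9}

Answer: A: 7
B: 14
C: 50
D: 14
E: 44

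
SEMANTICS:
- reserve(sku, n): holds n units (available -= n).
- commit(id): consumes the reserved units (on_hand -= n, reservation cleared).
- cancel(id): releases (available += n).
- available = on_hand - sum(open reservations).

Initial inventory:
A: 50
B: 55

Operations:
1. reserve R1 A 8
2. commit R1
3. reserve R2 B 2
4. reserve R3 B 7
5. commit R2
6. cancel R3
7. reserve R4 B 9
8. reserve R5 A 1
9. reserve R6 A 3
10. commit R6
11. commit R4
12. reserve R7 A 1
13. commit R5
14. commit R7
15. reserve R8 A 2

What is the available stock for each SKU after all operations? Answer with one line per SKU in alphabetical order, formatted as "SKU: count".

Step 1: reserve R1 A 8 -> on_hand[A=50 B=55] avail[A=42 B=55] open={R1}
Step 2: commit R1 -> on_hand[A=42 B=55] avail[A=42 B=55] open={}
Step 3: reserve R2 B 2 -> on_hand[A=42 B=55] avail[A=42 B=53] open={R2}
Step 4: reserve R3 B 7 -> on_hand[A=42 B=55] avail[A=42 B=46] open={R2,R3}
Step 5: commit R2 -> on_hand[A=42 B=53] avail[A=42 B=46] open={R3}
Step 6: cancel R3 -> on_hand[A=42 B=53] avail[A=42 B=53] open={}
Step 7: reserve R4 B 9 -> on_hand[A=42 B=53] avail[A=42 B=44] open={R4}
Step 8: reserve R5 A 1 -> on_hand[A=42 B=53] avail[A=41 B=44] open={R4,R5}
Step 9: reserve R6 A 3 -> on_hand[A=42 B=53] avail[A=38 B=44] open={R4,R5,R6}
Step 10: commit R6 -> on_hand[A=39 B=53] avail[A=38 B=44] open={R4,R5}
Step 11: commit R4 -> on_hand[A=39 B=44] avail[A=38 B=44] open={R5}
Step 12: reserve R7 A 1 -> on_hand[A=39 B=44] avail[A=37 B=44] open={R5,R7}
Step 13: commit R5 -> on_hand[A=38 B=44] avail[A=37 B=44] open={R7}
Step 14: commit R7 -> on_hand[A=37 B=44] avail[A=37 B=44] open={}
Step 15: reserve R8 A 2 -> on_hand[A=37 B=44] avail[A=35 B=44] open={R8}

Answer: A: 35
B: 44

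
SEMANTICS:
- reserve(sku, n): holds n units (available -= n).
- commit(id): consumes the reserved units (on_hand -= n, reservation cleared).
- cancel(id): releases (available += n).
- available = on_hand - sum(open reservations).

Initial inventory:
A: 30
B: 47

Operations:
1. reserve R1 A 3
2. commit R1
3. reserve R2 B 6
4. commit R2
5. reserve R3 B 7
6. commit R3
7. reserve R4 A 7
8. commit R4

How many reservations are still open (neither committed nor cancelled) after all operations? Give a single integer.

Step 1: reserve R1 A 3 -> on_hand[A=30 B=47] avail[A=27 B=47] open={R1}
Step 2: commit R1 -> on_hand[A=27 B=47] avail[A=27 B=47] open={}
Step 3: reserve R2 B 6 -> on_hand[A=27 B=47] avail[A=27 B=41] open={R2}
Step 4: commit R2 -> on_hand[A=27 B=41] avail[A=27 B=41] open={}
Step 5: reserve R3 B 7 -> on_hand[A=27 B=41] avail[A=27 B=34] open={R3}
Step 6: commit R3 -> on_hand[A=27 B=34] avail[A=27 B=34] open={}
Step 7: reserve R4 A 7 -> on_hand[A=27 B=34] avail[A=20 B=34] open={R4}
Step 8: commit R4 -> on_hand[A=20 B=34] avail[A=20 B=34] open={}
Open reservations: [] -> 0

Answer: 0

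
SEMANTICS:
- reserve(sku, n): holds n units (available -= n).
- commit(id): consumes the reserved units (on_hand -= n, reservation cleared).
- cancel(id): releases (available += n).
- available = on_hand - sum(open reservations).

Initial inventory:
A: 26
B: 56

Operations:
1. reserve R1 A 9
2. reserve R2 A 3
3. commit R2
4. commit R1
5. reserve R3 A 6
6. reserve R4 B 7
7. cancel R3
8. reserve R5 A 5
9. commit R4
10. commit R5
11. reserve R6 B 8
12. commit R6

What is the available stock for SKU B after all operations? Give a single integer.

Step 1: reserve R1 A 9 -> on_hand[A=26 B=56] avail[A=17 B=56] open={R1}
Step 2: reserve R2 A 3 -> on_hand[A=26 B=56] avail[A=14 B=56] open={R1,R2}
Step 3: commit R2 -> on_hand[A=23 B=56] avail[A=14 B=56] open={R1}
Step 4: commit R1 -> on_hand[A=14 B=56] avail[A=14 B=56] open={}
Step 5: reserve R3 A 6 -> on_hand[A=14 B=56] avail[A=8 B=56] open={R3}
Step 6: reserve R4 B 7 -> on_hand[A=14 B=56] avail[A=8 B=49] open={R3,R4}
Step 7: cancel R3 -> on_hand[A=14 B=56] avail[A=14 B=49] open={R4}
Step 8: reserve R5 A 5 -> on_hand[A=14 B=56] avail[A=9 B=49] open={R4,R5}
Step 9: commit R4 -> on_hand[A=14 B=49] avail[A=9 B=49] open={R5}
Step 10: commit R5 -> on_hand[A=9 B=49] avail[A=9 B=49] open={}
Step 11: reserve R6 B 8 -> on_hand[A=9 B=49] avail[A=9 B=41] open={R6}
Step 12: commit R6 -> on_hand[A=9 B=41] avail[A=9 B=41] open={}
Final available[B] = 41

Answer: 41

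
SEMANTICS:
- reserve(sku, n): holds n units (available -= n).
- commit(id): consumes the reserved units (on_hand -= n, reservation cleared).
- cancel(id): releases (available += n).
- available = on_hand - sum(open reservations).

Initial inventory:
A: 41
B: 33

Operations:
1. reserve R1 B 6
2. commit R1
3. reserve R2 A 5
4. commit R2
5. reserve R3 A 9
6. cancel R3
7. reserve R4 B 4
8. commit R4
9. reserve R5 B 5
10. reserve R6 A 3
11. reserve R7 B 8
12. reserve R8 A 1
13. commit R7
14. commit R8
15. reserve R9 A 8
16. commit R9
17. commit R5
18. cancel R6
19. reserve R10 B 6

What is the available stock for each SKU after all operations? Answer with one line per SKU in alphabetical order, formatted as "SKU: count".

Answer: A: 27
B: 4

Derivation:
Step 1: reserve R1 B 6 -> on_hand[A=41 B=33] avail[A=41 B=27] open={R1}
Step 2: commit R1 -> on_hand[A=41 B=27] avail[A=41 B=27] open={}
Step 3: reserve R2 A 5 -> on_hand[A=41 B=27] avail[A=36 B=27] open={R2}
Step 4: commit R2 -> on_hand[A=36 B=27] avail[A=36 B=27] open={}
Step 5: reserve R3 A 9 -> on_hand[A=36 B=27] avail[A=27 B=27] open={R3}
Step 6: cancel R3 -> on_hand[A=36 B=27] avail[A=36 B=27] open={}
Step 7: reserve R4 B 4 -> on_hand[A=36 B=27] avail[A=36 B=23] open={R4}
Step 8: commit R4 -> on_hand[A=36 B=23] avail[A=36 B=23] open={}
Step 9: reserve R5 B 5 -> on_hand[A=36 B=23] avail[A=36 B=18] open={R5}
Step 10: reserve R6 A 3 -> on_hand[A=36 B=23] avail[A=33 B=18] open={R5,R6}
Step 11: reserve R7 B 8 -> on_hand[A=36 B=23] avail[A=33 B=10] open={R5,R6,R7}
Step 12: reserve R8 A 1 -> on_hand[A=36 B=23] avail[A=32 B=10] open={R5,R6,R7,R8}
Step 13: commit R7 -> on_hand[A=36 B=15] avail[A=32 B=10] open={R5,R6,R8}
Step 14: commit R8 -> on_hand[A=35 B=15] avail[A=32 B=10] open={R5,R6}
Step 15: reserve R9 A 8 -> on_hand[A=35 B=15] avail[A=24 B=10] open={R5,R6,R9}
Step 16: commit R9 -> on_hand[A=27 B=15] avail[A=24 B=10] open={R5,R6}
Step 17: commit R5 -> on_hand[A=27 B=10] avail[A=24 B=10] open={R6}
Step 18: cancel R6 -> on_hand[A=27 B=10] avail[A=27 B=10] open={}
Step 19: reserve R10 B 6 -> on_hand[A=27 B=10] avail[A=27 B=4] open={R10}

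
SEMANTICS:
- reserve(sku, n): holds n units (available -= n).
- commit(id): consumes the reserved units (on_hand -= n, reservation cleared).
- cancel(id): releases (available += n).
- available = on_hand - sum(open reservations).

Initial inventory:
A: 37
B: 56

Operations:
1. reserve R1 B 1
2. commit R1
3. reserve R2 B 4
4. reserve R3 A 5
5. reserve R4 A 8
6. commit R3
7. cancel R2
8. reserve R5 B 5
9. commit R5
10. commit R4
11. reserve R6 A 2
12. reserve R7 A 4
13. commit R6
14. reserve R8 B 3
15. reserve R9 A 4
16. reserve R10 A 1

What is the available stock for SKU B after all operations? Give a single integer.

Step 1: reserve R1 B 1 -> on_hand[A=37 B=56] avail[A=37 B=55] open={R1}
Step 2: commit R1 -> on_hand[A=37 B=55] avail[A=37 B=55] open={}
Step 3: reserve R2 B 4 -> on_hand[A=37 B=55] avail[A=37 B=51] open={R2}
Step 4: reserve R3 A 5 -> on_hand[A=37 B=55] avail[A=32 B=51] open={R2,R3}
Step 5: reserve R4 A 8 -> on_hand[A=37 B=55] avail[A=24 B=51] open={R2,R3,R4}
Step 6: commit R3 -> on_hand[A=32 B=55] avail[A=24 B=51] open={R2,R4}
Step 7: cancel R2 -> on_hand[A=32 B=55] avail[A=24 B=55] open={R4}
Step 8: reserve R5 B 5 -> on_hand[A=32 B=55] avail[A=24 B=50] open={R4,R5}
Step 9: commit R5 -> on_hand[A=32 B=50] avail[A=24 B=50] open={R4}
Step 10: commit R4 -> on_hand[A=24 B=50] avail[A=24 B=50] open={}
Step 11: reserve R6 A 2 -> on_hand[A=24 B=50] avail[A=22 B=50] open={R6}
Step 12: reserve R7 A 4 -> on_hand[A=24 B=50] avail[A=18 B=50] open={R6,R7}
Step 13: commit R6 -> on_hand[A=22 B=50] avail[A=18 B=50] open={R7}
Step 14: reserve R8 B 3 -> on_hand[A=22 B=50] avail[A=18 B=47] open={R7,R8}
Step 15: reserve R9 A 4 -> on_hand[A=22 B=50] avail[A=14 B=47] open={R7,R8,R9}
Step 16: reserve R10 A 1 -> on_hand[A=22 B=50] avail[A=13 B=47] open={R10,R7,R8,R9}
Final available[B] = 47

Answer: 47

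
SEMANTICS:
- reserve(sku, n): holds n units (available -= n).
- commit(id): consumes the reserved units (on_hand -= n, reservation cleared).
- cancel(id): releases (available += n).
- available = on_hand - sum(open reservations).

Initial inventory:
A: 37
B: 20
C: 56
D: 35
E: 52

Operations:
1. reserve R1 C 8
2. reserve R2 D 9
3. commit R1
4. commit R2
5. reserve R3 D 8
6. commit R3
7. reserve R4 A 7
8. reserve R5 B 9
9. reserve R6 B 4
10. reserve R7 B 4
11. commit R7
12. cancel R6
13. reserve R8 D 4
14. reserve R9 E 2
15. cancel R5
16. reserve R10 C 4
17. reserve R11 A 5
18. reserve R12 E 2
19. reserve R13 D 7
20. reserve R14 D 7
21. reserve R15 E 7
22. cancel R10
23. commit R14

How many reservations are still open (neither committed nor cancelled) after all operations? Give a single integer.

Answer: 7

Derivation:
Step 1: reserve R1 C 8 -> on_hand[A=37 B=20 C=56 D=35 E=52] avail[A=37 B=20 C=48 D=35 E=52] open={R1}
Step 2: reserve R2 D 9 -> on_hand[A=37 B=20 C=56 D=35 E=52] avail[A=37 B=20 C=48 D=26 E=52] open={R1,R2}
Step 3: commit R1 -> on_hand[A=37 B=20 C=48 D=35 E=52] avail[A=37 B=20 C=48 D=26 E=52] open={R2}
Step 4: commit R2 -> on_hand[A=37 B=20 C=48 D=26 E=52] avail[A=37 B=20 C=48 D=26 E=52] open={}
Step 5: reserve R3 D 8 -> on_hand[A=37 B=20 C=48 D=26 E=52] avail[A=37 B=20 C=48 D=18 E=52] open={R3}
Step 6: commit R3 -> on_hand[A=37 B=20 C=48 D=18 E=52] avail[A=37 B=20 C=48 D=18 E=52] open={}
Step 7: reserve R4 A 7 -> on_hand[A=37 B=20 C=48 D=18 E=52] avail[A=30 B=20 C=48 D=18 E=52] open={R4}
Step 8: reserve R5 B 9 -> on_hand[A=37 B=20 C=48 D=18 E=52] avail[A=30 B=11 C=48 D=18 E=52] open={R4,R5}
Step 9: reserve R6 B 4 -> on_hand[A=37 B=20 C=48 D=18 E=52] avail[A=30 B=7 C=48 D=18 E=52] open={R4,R5,R6}
Step 10: reserve R7 B 4 -> on_hand[A=37 B=20 C=48 D=18 E=52] avail[A=30 B=3 C=48 D=18 E=52] open={R4,R5,R6,R7}
Step 11: commit R7 -> on_hand[A=37 B=16 C=48 D=18 E=52] avail[A=30 B=3 C=48 D=18 E=52] open={R4,R5,R6}
Step 12: cancel R6 -> on_hand[A=37 B=16 C=48 D=18 E=52] avail[A=30 B=7 C=48 D=18 E=52] open={R4,R5}
Step 13: reserve R8 D 4 -> on_hand[A=37 B=16 C=48 D=18 E=52] avail[A=30 B=7 C=48 D=14 E=52] open={R4,R5,R8}
Step 14: reserve R9 E 2 -> on_hand[A=37 B=16 C=48 D=18 E=52] avail[A=30 B=7 C=48 D=14 E=50] open={R4,R5,R8,R9}
Step 15: cancel R5 -> on_hand[A=37 B=16 C=48 D=18 E=52] avail[A=30 B=16 C=48 D=14 E=50] open={R4,R8,R9}
Step 16: reserve R10 C 4 -> on_hand[A=37 B=16 C=48 D=18 E=52] avail[A=30 B=16 C=44 D=14 E=50] open={R10,R4,R8,R9}
Step 17: reserve R11 A 5 -> on_hand[A=37 B=16 C=48 D=18 E=52] avail[A=25 B=16 C=44 D=14 E=50] open={R10,R11,R4,R8,R9}
Step 18: reserve R12 E 2 -> on_hand[A=37 B=16 C=48 D=18 E=52] avail[A=25 B=16 C=44 D=14 E=48] open={R10,R11,R12,R4,R8,R9}
Step 19: reserve R13 D 7 -> on_hand[A=37 B=16 C=48 D=18 E=52] avail[A=25 B=16 C=44 D=7 E=48] open={R10,R11,R12,R13,R4,R8,R9}
Step 20: reserve R14 D 7 -> on_hand[A=37 B=16 C=48 D=18 E=52] avail[A=25 B=16 C=44 D=0 E=48] open={R10,R11,R12,R13,R14,R4,R8,R9}
Step 21: reserve R15 E 7 -> on_hand[A=37 B=16 C=48 D=18 E=52] avail[A=25 B=16 C=44 D=0 E=41] open={R10,R11,R12,R13,R14,R15,R4,R8,R9}
Step 22: cancel R10 -> on_hand[A=37 B=16 C=48 D=18 E=52] avail[A=25 B=16 C=48 D=0 E=41] open={R11,R12,R13,R14,R15,R4,R8,R9}
Step 23: commit R14 -> on_hand[A=37 B=16 C=48 D=11 E=52] avail[A=25 B=16 C=48 D=0 E=41] open={R11,R12,R13,R15,R4,R8,R9}
Open reservations: ['R11', 'R12', 'R13', 'R15', 'R4', 'R8', 'R9'] -> 7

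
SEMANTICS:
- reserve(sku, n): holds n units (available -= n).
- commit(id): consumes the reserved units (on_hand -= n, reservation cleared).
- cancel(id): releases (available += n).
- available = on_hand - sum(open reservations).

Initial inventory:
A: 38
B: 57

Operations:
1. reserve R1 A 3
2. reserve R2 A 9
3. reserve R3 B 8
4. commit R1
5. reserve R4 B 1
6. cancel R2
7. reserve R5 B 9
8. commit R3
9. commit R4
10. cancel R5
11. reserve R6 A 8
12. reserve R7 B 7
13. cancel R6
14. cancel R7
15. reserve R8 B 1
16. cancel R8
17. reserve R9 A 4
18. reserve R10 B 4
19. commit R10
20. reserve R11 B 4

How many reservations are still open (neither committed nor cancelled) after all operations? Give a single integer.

Answer: 2

Derivation:
Step 1: reserve R1 A 3 -> on_hand[A=38 B=57] avail[A=35 B=57] open={R1}
Step 2: reserve R2 A 9 -> on_hand[A=38 B=57] avail[A=26 B=57] open={R1,R2}
Step 3: reserve R3 B 8 -> on_hand[A=38 B=57] avail[A=26 B=49] open={R1,R2,R3}
Step 4: commit R1 -> on_hand[A=35 B=57] avail[A=26 B=49] open={R2,R3}
Step 5: reserve R4 B 1 -> on_hand[A=35 B=57] avail[A=26 B=48] open={R2,R3,R4}
Step 6: cancel R2 -> on_hand[A=35 B=57] avail[A=35 B=48] open={R3,R4}
Step 7: reserve R5 B 9 -> on_hand[A=35 B=57] avail[A=35 B=39] open={R3,R4,R5}
Step 8: commit R3 -> on_hand[A=35 B=49] avail[A=35 B=39] open={R4,R5}
Step 9: commit R4 -> on_hand[A=35 B=48] avail[A=35 B=39] open={R5}
Step 10: cancel R5 -> on_hand[A=35 B=48] avail[A=35 B=48] open={}
Step 11: reserve R6 A 8 -> on_hand[A=35 B=48] avail[A=27 B=48] open={R6}
Step 12: reserve R7 B 7 -> on_hand[A=35 B=48] avail[A=27 B=41] open={R6,R7}
Step 13: cancel R6 -> on_hand[A=35 B=48] avail[A=35 B=41] open={R7}
Step 14: cancel R7 -> on_hand[A=35 B=48] avail[A=35 B=48] open={}
Step 15: reserve R8 B 1 -> on_hand[A=35 B=48] avail[A=35 B=47] open={R8}
Step 16: cancel R8 -> on_hand[A=35 B=48] avail[A=35 B=48] open={}
Step 17: reserve R9 A 4 -> on_hand[A=35 B=48] avail[A=31 B=48] open={R9}
Step 18: reserve R10 B 4 -> on_hand[A=35 B=48] avail[A=31 B=44] open={R10,R9}
Step 19: commit R10 -> on_hand[A=35 B=44] avail[A=31 B=44] open={R9}
Step 20: reserve R11 B 4 -> on_hand[A=35 B=44] avail[A=31 B=40] open={R11,R9}
Open reservations: ['R11', 'R9'] -> 2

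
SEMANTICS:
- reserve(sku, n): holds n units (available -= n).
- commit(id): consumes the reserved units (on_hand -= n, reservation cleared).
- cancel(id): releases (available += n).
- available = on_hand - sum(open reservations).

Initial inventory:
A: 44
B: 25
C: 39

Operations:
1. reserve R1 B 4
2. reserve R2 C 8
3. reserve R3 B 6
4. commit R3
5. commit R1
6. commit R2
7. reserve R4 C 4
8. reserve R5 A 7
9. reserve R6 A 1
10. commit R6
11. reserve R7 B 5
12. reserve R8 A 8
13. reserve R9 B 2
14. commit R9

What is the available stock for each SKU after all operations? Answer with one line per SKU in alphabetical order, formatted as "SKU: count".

Step 1: reserve R1 B 4 -> on_hand[A=44 B=25 C=39] avail[A=44 B=21 C=39] open={R1}
Step 2: reserve R2 C 8 -> on_hand[A=44 B=25 C=39] avail[A=44 B=21 C=31] open={R1,R2}
Step 3: reserve R3 B 6 -> on_hand[A=44 B=25 C=39] avail[A=44 B=15 C=31] open={R1,R2,R3}
Step 4: commit R3 -> on_hand[A=44 B=19 C=39] avail[A=44 B=15 C=31] open={R1,R2}
Step 5: commit R1 -> on_hand[A=44 B=15 C=39] avail[A=44 B=15 C=31] open={R2}
Step 6: commit R2 -> on_hand[A=44 B=15 C=31] avail[A=44 B=15 C=31] open={}
Step 7: reserve R4 C 4 -> on_hand[A=44 B=15 C=31] avail[A=44 B=15 C=27] open={R4}
Step 8: reserve R5 A 7 -> on_hand[A=44 B=15 C=31] avail[A=37 B=15 C=27] open={R4,R5}
Step 9: reserve R6 A 1 -> on_hand[A=44 B=15 C=31] avail[A=36 B=15 C=27] open={R4,R5,R6}
Step 10: commit R6 -> on_hand[A=43 B=15 C=31] avail[A=36 B=15 C=27] open={R4,R5}
Step 11: reserve R7 B 5 -> on_hand[A=43 B=15 C=31] avail[A=36 B=10 C=27] open={R4,R5,R7}
Step 12: reserve R8 A 8 -> on_hand[A=43 B=15 C=31] avail[A=28 B=10 C=27] open={R4,R5,R7,R8}
Step 13: reserve R9 B 2 -> on_hand[A=43 B=15 C=31] avail[A=28 B=8 C=27] open={R4,R5,R7,R8,R9}
Step 14: commit R9 -> on_hand[A=43 B=13 C=31] avail[A=28 B=8 C=27] open={R4,R5,R7,R8}

Answer: A: 28
B: 8
C: 27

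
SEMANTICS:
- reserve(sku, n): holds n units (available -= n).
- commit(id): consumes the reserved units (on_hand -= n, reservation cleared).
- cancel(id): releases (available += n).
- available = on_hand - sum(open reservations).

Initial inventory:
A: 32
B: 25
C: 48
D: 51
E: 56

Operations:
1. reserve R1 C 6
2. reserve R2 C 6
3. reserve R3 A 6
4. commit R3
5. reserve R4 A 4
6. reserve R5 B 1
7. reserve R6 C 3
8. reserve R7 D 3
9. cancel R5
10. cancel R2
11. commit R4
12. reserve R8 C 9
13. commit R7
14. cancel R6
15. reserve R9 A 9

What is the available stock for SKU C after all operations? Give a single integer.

Answer: 33

Derivation:
Step 1: reserve R1 C 6 -> on_hand[A=32 B=25 C=48 D=51 E=56] avail[A=32 B=25 C=42 D=51 E=56] open={R1}
Step 2: reserve R2 C 6 -> on_hand[A=32 B=25 C=48 D=51 E=56] avail[A=32 B=25 C=36 D=51 E=56] open={R1,R2}
Step 3: reserve R3 A 6 -> on_hand[A=32 B=25 C=48 D=51 E=56] avail[A=26 B=25 C=36 D=51 E=56] open={R1,R2,R3}
Step 4: commit R3 -> on_hand[A=26 B=25 C=48 D=51 E=56] avail[A=26 B=25 C=36 D=51 E=56] open={R1,R2}
Step 5: reserve R4 A 4 -> on_hand[A=26 B=25 C=48 D=51 E=56] avail[A=22 B=25 C=36 D=51 E=56] open={R1,R2,R4}
Step 6: reserve R5 B 1 -> on_hand[A=26 B=25 C=48 D=51 E=56] avail[A=22 B=24 C=36 D=51 E=56] open={R1,R2,R4,R5}
Step 7: reserve R6 C 3 -> on_hand[A=26 B=25 C=48 D=51 E=56] avail[A=22 B=24 C=33 D=51 E=56] open={R1,R2,R4,R5,R6}
Step 8: reserve R7 D 3 -> on_hand[A=26 B=25 C=48 D=51 E=56] avail[A=22 B=24 C=33 D=48 E=56] open={R1,R2,R4,R5,R6,R7}
Step 9: cancel R5 -> on_hand[A=26 B=25 C=48 D=51 E=56] avail[A=22 B=25 C=33 D=48 E=56] open={R1,R2,R4,R6,R7}
Step 10: cancel R2 -> on_hand[A=26 B=25 C=48 D=51 E=56] avail[A=22 B=25 C=39 D=48 E=56] open={R1,R4,R6,R7}
Step 11: commit R4 -> on_hand[A=22 B=25 C=48 D=51 E=56] avail[A=22 B=25 C=39 D=48 E=56] open={R1,R6,R7}
Step 12: reserve R8 C 9 -> on_hand[A=22 B=25 C=48 D=51 E=56] avail[A=22 B=25 C=30 D=48 E=56] open={R1,R6,R7,R8}
Step 13: commit R7 -> on_hand[A=22 B=25 C=48 D=48 E=56] avail[A=22 B=25 C=30 D=48 E=56] open={R1,R6,R8}
Step 14: cancel R6 -> on_hand[A=22 B=25 C=48 D=48 E=56] avail[A=22 B=25 C=33 D=48 E=56] open={R1,R8}
Step 15: reserve R9 A 9 -> on_hand[A=22 B=25 C=48 D=48 E=56] avail[A=13 B=25 C=33 D=48 E=56] open={R1,R8,R9}
Final available[C] = 33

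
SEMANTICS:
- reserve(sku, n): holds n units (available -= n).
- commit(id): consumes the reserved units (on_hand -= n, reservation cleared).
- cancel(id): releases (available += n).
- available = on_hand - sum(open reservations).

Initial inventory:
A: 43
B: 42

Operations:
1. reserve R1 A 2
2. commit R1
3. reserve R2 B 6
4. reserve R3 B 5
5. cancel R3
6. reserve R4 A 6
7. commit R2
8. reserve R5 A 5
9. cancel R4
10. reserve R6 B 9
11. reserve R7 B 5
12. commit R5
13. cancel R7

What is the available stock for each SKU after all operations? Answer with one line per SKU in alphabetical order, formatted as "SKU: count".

Answer: A: 36
B: 27

Derivation:
Step 1: reserve R1 A 2 -> on_hand[A=43 B=42] avail[A=41 B=42] open={R1}
Step 2: commit R1 -> on_hand[A=41 B=42] avail[A=41 B=42] open={}
Step 3: reserve R2 B 6 -> on_hand[A=41 B=42] avail[A=41 B=36] open={R2}
Step 4: reserve R3 B 5 -> on_hand[A=41 B=42] avail[A=41 B=31] open={R2,R3}
Step 5: cancel R3 -> on_hand[A=41 B=42] avail[A=41 B=36] open={R2}
Step 6: reserve R4 A 6 -> on_hand[A=41 B=42] avail[A=35 B=36] open={R2,R4}
Step 7: commit R2 -> on_hand[A=41 B=36] avail[A=35 B=36] open={R4}
Step 8: reserve R5 A 5 -> on_hand[A=41 B=36] avail[A=30 B=36] open={R4,R5}
Step 9: cancel R4 -> on_hand[A=41 B=36] avail[A=36 B=36] open={R5}
Step 10: reserve R6 B 9 -> on_hand[A=41 B=36] avail[A=36 B=27] open={R5,R6}
Step 11: reserve R7 B 5 -> on_hand[A=41 B=36] avail[A=36 B=22] open={R5,R6,R7}
Step 12: commit R5 -> on_hand[A=36 B=36] avail[A=36 B=22] open={R6,R7}
Step 13: cancel R7 -> on_hand[A=36 B=36] avail[A=36 B=27] open={R6}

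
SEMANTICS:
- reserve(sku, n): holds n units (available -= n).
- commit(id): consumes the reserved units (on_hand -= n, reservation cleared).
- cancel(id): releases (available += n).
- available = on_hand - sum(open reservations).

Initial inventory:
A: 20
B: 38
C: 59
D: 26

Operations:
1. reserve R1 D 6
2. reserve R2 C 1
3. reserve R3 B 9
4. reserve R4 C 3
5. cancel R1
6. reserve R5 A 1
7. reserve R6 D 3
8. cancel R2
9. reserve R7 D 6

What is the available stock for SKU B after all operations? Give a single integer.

Answer: 29

Derivation:
Step 1: reserve R1 D 6 -> on_hand[A=20 B=38 C=59 D=26] avail[A=20 B=38 C=59 D=20] open={R1}
Step 2: reserve R2 C 1 -> on_hand[A=20 B=38 C=59 D=26] avail[A=20 B=38 C=58 D=20] open={R1,R2}
Step 3: reserve R3 B 9 -> on_hand[A=20 B=38 C=59 D=26] avail[A=20 B=29 C=58 D=20] open={R1,R2,R3}
Step 4: reserve R4 C 3 -> on_hand[A=20 B=38 C=59 D=26] avail[A=20 B=29 C=55 D=20] open={R1,R2,R3,R4}
Step 5: cancel R1 -> on_hand[A=20 B=38 C=59 D=26] avail[A=20 B=29 C=55 D=26] open={R2,R3,R4}
Step 6: reserve R5 A 1 -> on_hand[A=20 B=38 C=59 D=26] avail[A=19 B=29 C=55 D=26] open={R2,R3,R4,R5}
Step 7: reserve R6 D 3 -> on_hand[A=20 B=38 C=59 D=26] avail[A=19 B=29 C=55 D=23] open={R2,R3,R4,R5,R6}
Step 8: cancel R2 -> on_hand[A=20 B=38 C=59 D=26] avail[A=19 B=29 C=56 D=23] open={R3,R4,R5,R6}
Step 9: reserve R7 D 6 -> on_hand[A=20 B=38 C=59 D=26] avail[A=19 B=29 C=56 D=17] open={R3,R4,R5,R6,R7}
Final available[B] = 29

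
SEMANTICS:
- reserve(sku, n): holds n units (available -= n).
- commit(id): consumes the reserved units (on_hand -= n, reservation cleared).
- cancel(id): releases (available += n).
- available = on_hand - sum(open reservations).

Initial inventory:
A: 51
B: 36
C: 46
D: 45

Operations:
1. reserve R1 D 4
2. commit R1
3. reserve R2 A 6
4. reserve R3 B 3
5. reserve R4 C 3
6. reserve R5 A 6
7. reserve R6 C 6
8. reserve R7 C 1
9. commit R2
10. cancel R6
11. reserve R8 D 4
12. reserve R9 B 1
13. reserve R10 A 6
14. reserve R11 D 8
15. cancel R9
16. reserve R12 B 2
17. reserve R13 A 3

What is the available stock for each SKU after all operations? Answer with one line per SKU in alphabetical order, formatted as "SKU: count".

Step 1: reserve R1 D 4 -> on_hand[A=51 B=36 C=46 D=45] avail[A=51 B=36 C=46 D=41] open={R1}
Step 2: commit R1 -> on_hand[A=51 B=36 C=46 D=41] avail[A=51 B=36 C=46 D=41] open={}
Step 3: reserve R2 A 6 -> on_hand[A=51 B=36 C=46 D=41] avail[A=45 B=36 C=46 D=41] open={R2}
Step 4: reserve R3 B 3 -> on_hand[A=51 B=36 C=46 D=41] avail[A=45 B=33 C=46 D=41] open={R2,R3}
Step 5: reserve R4 C 3 -> on_hand[A=51 B=36 C=46 D=41] avail[A=45 B=33 C=43 D=41] open={R2,R3,R4}
Step 6: reserve R5 A 6 -> on_hand[A=51 B=36 C=46 D=41] avail[A=39 B=33 C=43 D=41] open={R2,R3,R4,R5}
Step 7: reserve R6 C 6 -> on_hand[A=51 B=36 C=46 D=41] avail[A=39 B=33 C=37 D=41] open={R2,R3,R4,R5,R6}
Step 8: reserve R7 C 1 -> on_hand[A=51 B=36 C=46 D=41] avail[A=39 B=33 C=36 D=41] open={R2,R3,R4,R5,R6,R7}
Step 9: commit R2 -> on_hand[A=45 B=36 C=46 D=41] avail[A=39 B=33 C=36 D=41] open={R3,R4,R5,R6,R7}
Step 10: cancel R6 -> on_hand[A=45 B=36 C=46 D=41] avail[A=39 B=33 C=42 D=41] open={R3,R4,R5,R7}
Step 11: reserve R8 D 4 -> on_hand[A=45 B=36 C=46 D=41] avail[A=39 B=33 C=42 D=37] open={R3,R4,R5,R7,R8}
Step 12: reserve R9 B 1 -> on_hand[A=45 B=36 C=46 D=41] avail[A=39 B=32 C=42 D=37] open={R3,R4,R5,R7,R8,R9}
Step 13: reserve R10 A 6 -> on_hand[A=45 B=36 C=46 D=41] avail[A=33 B=32 C=42 D=37] open={R10,R3,R4,R5,R7,R8,R9}
Step 14: reserve R11 D 8 -> on_hand[A=45 B=36 C=46 D=41] avail[A=33 B=32 C=42 D=29] open={R10,R11,R3,R4,R5,R7,R8,R9}
Step 15: cancel R9 -> on_hand[A=45 B=36 C=46 D=41] avail[A=33 B=33 C=42 D=29] open={R10,R11,R3,R4,R5,R7,R8}
Step 16: reserve R12 B 2 -> on_hand[A=45 B=36 C=46 D=41] avail[A=33 B=31 C=42 D=29] open={R10,R11,R12,R3,R4,R5,R7,R8}
Step 17: reserve R13 A 3 -> on_hand[A=45 B=36 C=46 D=41] avail[A=30 B=31 C=42 D=29] open={R10,R11,R12,R13,R3,R4,R5,R7,R8}

Answer: A: 30
B: 31
C: 42
D: 29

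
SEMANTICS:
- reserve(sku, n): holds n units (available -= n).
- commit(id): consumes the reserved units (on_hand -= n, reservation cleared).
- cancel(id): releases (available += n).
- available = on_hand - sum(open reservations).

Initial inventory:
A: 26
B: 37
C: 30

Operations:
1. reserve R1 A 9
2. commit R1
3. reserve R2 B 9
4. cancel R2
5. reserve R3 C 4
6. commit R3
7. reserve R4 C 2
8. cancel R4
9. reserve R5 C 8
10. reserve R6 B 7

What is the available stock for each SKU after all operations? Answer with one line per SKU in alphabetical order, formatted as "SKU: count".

Answer: A: 17
B: 30
C: 18

Derivation:
Step 1: reserve R1 A 9 -> on_hand[A=26 B=37 C=30] avail[A=17 B=37 C=30] open={R1}
Step 2: commit R1 -> on_hand[A=17 B=37 C=30] avail[A=17 B=37 C=30] open={}
Step 3: reserve R2 B 9 -> on_hand[A=17 B=37 C=30] avail[A=17 B=28 C=30] open={R2}
Step 4: cancel R2 -> on_hand[A=17 B=37 C=30] avail[A=17 B=37 C=30] open={}
Step 5: reserve R3 C 4 -> on_hand[A=17 B=37 C=30] avail[A=17 B=37 C=26] open={R3}
Step 6: commit R3 -> on_hand[A=17 B=37 C=26] avail[A=17 B=37 C=26] open={}
Step 7: reserve R4 C 2 -> on_hand[A=17 B=37 C=26] avail[A=17 B=37 C=24] open={R4}
Step 8: cancel R4 -> on_hand[A=17 B=37 C=26] avail[A=17 B=37 C=26] open={}
Step 9: reserve R5 C 8 -> on_hand[A=17 B=37 C=26] avail[A=17 B=37 C=18] open={R5}
Step 10: reserve R6 B 7 -> on_hand[A=17 B=37 C=26] avail[A=17 B=30 C=18] open={R5,R6}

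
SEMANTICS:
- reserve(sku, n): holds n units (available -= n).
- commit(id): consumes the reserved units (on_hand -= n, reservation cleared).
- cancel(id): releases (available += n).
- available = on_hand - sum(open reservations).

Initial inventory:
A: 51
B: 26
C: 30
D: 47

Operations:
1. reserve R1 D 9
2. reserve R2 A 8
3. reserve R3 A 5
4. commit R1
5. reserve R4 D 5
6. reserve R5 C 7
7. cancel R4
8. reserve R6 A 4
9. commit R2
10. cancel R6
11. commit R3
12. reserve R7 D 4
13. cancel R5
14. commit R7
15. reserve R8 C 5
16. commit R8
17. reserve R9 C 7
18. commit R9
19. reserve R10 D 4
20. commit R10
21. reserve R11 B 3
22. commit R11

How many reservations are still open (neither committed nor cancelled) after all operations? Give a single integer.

Step 1: reserve R1 D 9 -> on_hand[A=51 B=26 C=30 D=47] avail[A=51 B=26 C=30 D=38] open={R1}
Step 2: reserve R2 A 8 -> on_hand[A=51 B=26 C=30 D=47] avail[A=43 B=26 C=30 D=38] open={R1,R2}
Step 3: reserve R3 A 5 -> on_hand[A=51 B=26 C=30 D=47] avail[A=38 B=26 C=30 D=38] open={R1,R2,R3}
Step 4: commit R1 -> on_hand[A=51 B=26 C=30 D=38] avail[A=38 B=26 C=30 D=38] open={R2,R3}
Step 5: reserve R4 D 5 -> on_hand[A=51 B=26 C=30 D=38] avail[A=38 B=26 C=30 D=33] open={R2,R3,R4}
Step 6: reserve R5 C 7 -> on_hand[A=51 B=26 C=30 D=38] avail[A=38 B=26 C=23 D=33] open={R2,R3,R4,R5}
Step 7: cancel R4 -> on_hand[A=51 B=26 C=30 D=38] avail[A=38 B=26 C=23 D=38] open={R2,R3,R5}
Step 8: reserve R6 A 4 -> on_hand[A=51 B=26 C=30 D=38] avail[A=34 B=26 C=23 D=38] open={R2,R3,R5,R6}
Step 9: commit R2 -> on_hand[A=43 B=26 C=30 D=38] avail[A=34 B=26 C=23 D=38] open={R3,R5,R6}
Step 10: cancel R6 -> on_hand[A=43 B=26 C=30 D=38] avail[A=38 B=26 C=23 D=38] open={R3,R5}
Step 11: commit R3 -> on_hand[A=38 B=26 C=30 D=38] avail[A=38 B=26 C=23 D=38] open={R5}
Step 12: reserve R7 D 4 -> on_hand[A=38 B=26 C=30 D=38] avail[A=38 B=26 C=23 D=34] open={R5,R7}
Step 13: cancel R5 -> on_hand[A=38 B=26 C=30 D=38] avail[A=38 B=26 C=30 D=34] open={R7}
Step 14: commit R7 -> on_hand[A=38 B=26 C=30 D=34] avail[A=38 B=26 C=30 D=34] open={}
Step 15: reserve R8 C 5 -> on_hand[A=38 B=26 C=30 D=34] avail[A=38 B=26 C=25 D=34] open={R8}
Step 16: commit R8 -> on_hand[A=38 B=26 C=25 D=34] avail[A=38 B=26 C=25 D=34] open={}
Step 17: reserve R9 C 7 -> on_hand[A=38 B=26 C=25 D=34] avail[A=38 B=26 C=18 D=34] open={R9}
Step 18: commit R9 -> on_hand[A=38 B=26 C=18 D=34] avail[A=38 B=26 C=18 D=34] open={}
Step 19: reserve R10 D 4 -> on_hand[A=38 B=26 C=18 D=34] avail[A=38 B=26 C=18 D=30] open={R10}
Step 20: commit R10 -> on_hand[A=38 B=26 C=18 D=30] avail[A=38 B=26 C=18 D=30] open={}
Step 21: reserve R11 B 3 -> on_hand[A=38 B=26 C=18 D=30] avail[A=38 B=23 C=18 D=30] open={R11}
Step 22: commit R11 -> on_hand[A=38 B=23 C=18 D=30] avail[A=38 B=23 C=18 D=30] open={}
Open reservations: [] -> 0

Answer: 0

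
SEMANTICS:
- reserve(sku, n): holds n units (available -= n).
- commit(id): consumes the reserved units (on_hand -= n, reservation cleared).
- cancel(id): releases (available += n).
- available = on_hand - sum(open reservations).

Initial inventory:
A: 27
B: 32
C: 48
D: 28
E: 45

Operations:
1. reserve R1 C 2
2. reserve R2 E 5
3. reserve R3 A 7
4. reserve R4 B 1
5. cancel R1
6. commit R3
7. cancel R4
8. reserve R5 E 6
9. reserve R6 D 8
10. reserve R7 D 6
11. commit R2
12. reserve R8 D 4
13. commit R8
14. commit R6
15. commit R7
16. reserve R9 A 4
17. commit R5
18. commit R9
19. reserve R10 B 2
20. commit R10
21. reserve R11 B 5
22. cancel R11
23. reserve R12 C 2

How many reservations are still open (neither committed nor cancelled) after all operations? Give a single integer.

Answer: 1

Derivation:
Step 1: reserve R1 C 2 -> on_hand[A=27 B=32 C=48 D=28 E=45] avail[A=27 B=32 C=46 D=28 E=45] open={R1}
Step 2: reserve R2 E 5 -> on_hand[A=27 B=32 C=48 D=28 E=45] avail[A=27 B=32 C=46 D=28 E=40] open={R1,R2}
Step 3: reserve R3 A 7 -> on_hand[A=27 B=32 C=48 D=28 E=45] avail[A=20 B=32 C=46 D=28 E=40] open={R1,R2,R3}
Step 4: reserve R4 B 1 -> on_hand[A=27 B=32 C=48 D=28 E=45] avail[A=20 B=31 C=46 D=28 E=40] open={R1,R2,R3,R4}
Step 5: cancel R1 -> on_hand[A=27 B=32 C=48 D=28 E=45] avail[A=20 B=31 C=48 D=28 E=40] open={R2,R3,R4}
Step 6: commit R3 -> on_hand[A=20 B=32 C=48 D=28 E=45] avail[A=20 B=31 C=48 D=28 E=40] open={R2,R4}
Step 7: cancel R4 -> on_hand[A=20 B=32 C=48 D=28 E=45] avail[A=20 B=32 C=48 D=28 E=40] open={R2}
Step 8: reserve R5 E 6 -> on_hand[A=20 B=32 C=48 D=28 E=45] avail[A=20 B=32 C=48 D=28 E=34] open={R2,R5}
Step 9: reserve R6 D 8 -> on_hand[A=20 B=32 C=48 D=28 E=45] avail[A=20 B=32 C=48 D=20 E=34] open={R2,R5,R6}
Step 10: reserve R7 D 6 -> on_hand[A=20 B=32 C=48 D=28 E=45] avail[A=20 B=32 C=48 D=14 E=34] open={R2,R5,R6,R7}
Step 11: commit R2 -> on_hand[A=20 B=32 C=48 D=28 E=40] avail[A=20 B=32 C=48 D=14 E=34] open={R5,R6,R7}
Step 12: reserve R8 D 4 -> on_hand[A=20 B=32 C=48 D=28 E=40] avail[A=20 B=32 C=48 D=10 E=34] open={R5,R6,R7,R8}
Step 13: commit R8 -> on_hand[A=20 B=32 C=48 D=24 E=40] avail[A=20 B=32 C=48 D=10 E=34] open={R5,R6,R7}
Step 14: commit R6 -> on_hand[A=20 B=32 C=48 D=16 E=40] avail[A=20 B=32 C=48 D=10 E=34] open={R5,R7}
Step 15: commit R7 -> on_hand[A=20 B=32 C=48 D=10 E=40] avail[A=20 B=32 C=48 D=10 E=34] open={R5}
Step 16: reserve R9 A 4 -> on_hand[A=20 B=32 C=48 D=10 E=40] avail[A=16 B=32 C=48 D=10 E=34] open={R5,R9}
Step 17: commit R5 -> on_hand[A=20 B=32 C=48 D=10 E=34] avail[A=16 B=32 C=48 D=10 E=34] open={R9}
Step 18: commit R9 -> on_hand[A=16 B=32 C=48 D=10 E=34] avail[A=16 B=32 C=48 D=10 E=34] open={}
Step 19: reserve R10 B 2 -> on_hand[A=16 B=32 C=48 D=10 E=34] avail[A=16 B=30 C=48 D=10 E=34] open={R10}
Step 20: commit R10 -> on_hand[A=16 B=30 C=48 D=10 E=34] avail[A=16 B=30 C=48 D=10 E=34] open={}
Step 21: reserve R11 B 5 -> on_hand[A=16 B=30 C=48 D=10 E=34] avail[A=16 B=25 C=48 D=10 E=34] open={R11}
Step 22: cancel R11 -> on_hand[A=16 B=30 C=48 D=10 E=34] avail[A=16 B=30 C=48 D=10 E=34] open={}
Step 23: reserve R12 C 2 -> on_hand[A=16 B=30 C=48 D=10 E=34] avail[A=16 B=30 C=46 D=10 E=34] open={R12}
Open reservations: ['R12'] -> 1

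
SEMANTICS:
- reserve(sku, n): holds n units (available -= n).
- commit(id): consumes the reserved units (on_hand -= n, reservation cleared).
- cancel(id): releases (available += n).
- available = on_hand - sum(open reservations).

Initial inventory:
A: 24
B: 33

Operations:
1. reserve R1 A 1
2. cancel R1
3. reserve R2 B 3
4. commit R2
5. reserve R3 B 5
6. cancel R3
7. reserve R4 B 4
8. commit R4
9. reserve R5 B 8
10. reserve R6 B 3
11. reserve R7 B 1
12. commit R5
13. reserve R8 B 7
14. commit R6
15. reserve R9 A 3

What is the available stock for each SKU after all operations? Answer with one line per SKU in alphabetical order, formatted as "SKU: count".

Step 1: reserve R1 A 1 -> on_hand[A=24 B=33] avail[A=23 B=33] open={R1}
Step 2: cancel R1 -> on_hand[A=24 B=33] avail[A=24 B=33] open={}
Step 3: reserve R2 B 3 -> on_hand[A=24 B=33] avail[A=24 B=30] open={R2}
Step 4: commit R2 -> on_hand[A=24 B=30] avail[A=24 B=30] open={}
Step 5: reserve R3 B 5 -> on_hand[A=24 B=30] avail[A=24 B=25] open={R3}
Step 6: cancel R3 -> on_hand[A=24 B=30] avail[A=24 B=30] open={}
Step 7: reserve R4 B 4 -> on_hand[A=24 B=30] avail[A=24 B=26] open={R4}
Step 8: commit R4 -> on_hand[A=24 B=26] avail[A=24 B=26] open={}
Step 9: reserve R5 B 8 -> on_hand[A=24 B=26] avail[A=24 B=18] open={R5}
Step 10: reserve R6 B 3 -> on_hand[A=24 B=26] avail[A=24 B=15] open={R5,R6}
Step 11: reserve R7 B 1 -> on_hand[A=24 B=26] avail[A=24 B=14] open={R5,R6,R7}
Step 12: commit R5 -> on_hand[A=24 B=18] avail[A=24 B=14] open={R6,R7}
Step 13: reserve R8 B 7 -> on_hand[A=24 B=18] avail[A=24 B=7] open={R6,R7,R8}
Step 14: commit R6 -> on_hand[A=24 B=15] avail[A=24 B=7] open={R7,R8}
Step 15: reserve R9 A 3 -> on_hand[A=24 B=15] avail[A=21 B=7] open={R7,R8,R9}

Answer: A: 21
B: 7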